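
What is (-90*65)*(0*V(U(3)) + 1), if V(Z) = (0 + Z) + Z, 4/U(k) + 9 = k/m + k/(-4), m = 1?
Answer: -5850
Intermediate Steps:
U(k) = 4/(-9 + 3*k/4) (U(k) = 4/(-9 + (k/1 + k/(-4))) = 4/(-9 + (k*1 + k*(-1/4))) = 4/(-9 + (k - k/4)) = 4/(-9 + 3*k/4))
V(Z) = 2*Z (V(Z) = Z + Z = 2*Z)
(-90*65)*(0*V(U(3)) + 1) = (-90*65)*(0*(2*(16/(3*(-12 + 3)))) + 1) = -5850*(0*(2*((16/3)/(-9))) + 1) = -5850*(0*(2*((16/3)*(-1/9))) + 1) = -5850*(0*(2*(-16/27)) + 1) = -5850*(0*(-32/27) + 1) = -5850*(0 + 1) = -5850*1 = -5850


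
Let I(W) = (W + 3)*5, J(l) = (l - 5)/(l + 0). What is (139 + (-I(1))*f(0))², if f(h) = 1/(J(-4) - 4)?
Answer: 1108809/49 ≈ 22629.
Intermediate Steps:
J(l) = (-5 + l)/l
I(W) = 15 + 5*W (I(W) = (3 + W)*5 = 15 + 5*W)
f(h) = -4/7 (f(h) = 1/((-5 - 4)/(-4) - 4) = 1/(-¼*(-9) - 4) = 1/(9/4 - 4) = 1/(-7/4) = -4/7)
(139 + (-I(1))*f(0))² = (139 - (15 + 5*1)*(-4/7))² = (139 - (15 + 5)*(-4/7))² = (139 - 1*20*(-4/7))² = (139 - 20*(-4/7))² = (139 + 80/7)² = (1053/7)² = 1108809/49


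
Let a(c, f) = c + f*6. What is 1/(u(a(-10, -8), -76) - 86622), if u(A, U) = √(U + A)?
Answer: -43311/3751685509 - I*√134/7503371018 ≈ -1.1544e-5 - 1.5428e-9*I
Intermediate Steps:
a(c, f) = c + 6*f
u(A, U) = √(A + U)
1/(u(a(-10, -8), -76) - 86622) = 1/(√((-10 + 6*(-8)) - 76) - 86622) = 1/(√((-10 - 48) - 76) - 86622) = 1/(√(-58 - 76) - 86622) = 1/(√(-134) - 86622) = 1/(I*√134 - 86622) = 1/(-86622 + I*√134)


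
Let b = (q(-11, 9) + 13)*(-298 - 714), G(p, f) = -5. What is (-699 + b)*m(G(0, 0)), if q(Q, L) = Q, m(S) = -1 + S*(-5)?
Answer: -65352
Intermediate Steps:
m(S) = -1 - 5*S
b = -2024 (b = (-11 + 13)*(-298 - 714) = 2*(-1012) = -2024)
(-699 + b)*m(G(0, 0)) = (-699 - 2024)*(-1 - 5*(-5)) = -2723*(-1 + 25) = -2723*24 = -65352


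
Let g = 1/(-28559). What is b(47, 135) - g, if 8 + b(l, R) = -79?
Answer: -2484632/28559 ≈ -87.000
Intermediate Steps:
g = -1/28559 ≈ -3.5015e-5
b(l, R) = -87 (b(l, R) = -8 - 79 = -87)
b(47, 135) - g = -87 - 1*(-1/28559) = -87 + 1/28559 = -2484632/28559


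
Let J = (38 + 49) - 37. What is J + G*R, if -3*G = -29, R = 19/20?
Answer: 3551/60 ≈ 59.183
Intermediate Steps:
J = 50 (J = 87 - 37 = 50)
R = 19/20 (R = 19*(1/20) = 19/20 ≈ 0.95000)
G = 29/3 (G = -1/3*(-29) = 29/3 ≈ 9.6667)
J + G*R = 50 + (29/3)*(19/20) = 50 + 551/60 = 3551/60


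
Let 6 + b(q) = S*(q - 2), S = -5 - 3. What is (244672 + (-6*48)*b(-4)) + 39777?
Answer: 272353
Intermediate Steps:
S = -8
b(q) = 10 - 8*q (b(q) = -6 - 8*(q - 2) = -6 - 8*(-2 + q) = -6 + (16 - 8*q) = 10 - 8*q)
(244672 + (-6*48)*b(-4)) + 39777 = (244672 + (-6*48)*(10 - 8*(-4))) + 39777 = (244672 - 288*(10 + 32)) + 39777 = (244672 - 288*42) + 39777 = (244672 - 12096) + 39777 = 232576 + 39777 = 272353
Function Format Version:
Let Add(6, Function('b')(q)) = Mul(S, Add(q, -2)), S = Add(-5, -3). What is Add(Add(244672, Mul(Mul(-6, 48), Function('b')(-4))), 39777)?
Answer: 272353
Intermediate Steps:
S = -8
Function('b')(q) = Add(10, Mul(-8, q)) (Function('b')(q) = Add(-6, Mul(-8, Add(q, -2))) = Add(-6, Mul(-8, Add(-2, q))) = Add(-6, Add(16, Mul(-8, q))) = Add(10, Mul(-8, q)))
Add(Add(244672, Mul(Mul(-6, 48), Function('b')(-4))), 39777) = Add(Add(244672, Mul(Mul(-6, 48), Add(10, Mul(-8, -4)))), 39777) = Add(Add(244672, Mul(-288, Add(10, 32))), 39777) = Add(Add(244672, Mul(-288, 42)), 39777) = Add(Add(244672, -12096), 39777) = Add(232576, 39777) = 272353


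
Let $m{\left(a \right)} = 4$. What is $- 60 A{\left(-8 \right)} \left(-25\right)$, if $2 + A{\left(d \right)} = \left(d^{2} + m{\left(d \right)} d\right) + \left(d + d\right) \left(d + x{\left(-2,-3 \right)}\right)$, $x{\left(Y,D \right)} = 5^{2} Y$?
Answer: $1437000$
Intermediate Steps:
$x{\left(Y,D \right)} = 25 Y$
$A{\left(d \right)} = -2 + d^{2} + 4 d + 2 d \left(-50 + d\right)$ ($A{\left(d \right)} = -2 + \left(\left(d^{2} + 4 d\right) + \left(d + d\right) \left(d + 25 \left(-2\right)\right)\right) = -2 + \left(\left(d^{2} + 4 d\right) + 2 d \left(d - 50\right)\right) = -2 + \left(\left(d^{2} + 4 d\right) + 2 d \left(-50 + d\right)\right) = -2 + \left(d^{2} + 4 d + 2 d \left(-50 + d\right)\right) = -2 + d^{2} + 4 d + 2 d \left(-50 + d\right)$)
$- 60 A{\left(-8 \right)} \left(-25\right) = - 60 \left(-2 - -768 + 3 \left(-8\right)^{2}\right) \left(-25\right) = - 60 \left(-2 + 768 + 3 \cdot 64\right) \left(-25\right) = - 60 \left(-2 + 768 + 192\right) \left(-25\right) = \left(-60\right) 958 \left(-25\right) = \left(-57480\right) \left(-25\right) = 1437000$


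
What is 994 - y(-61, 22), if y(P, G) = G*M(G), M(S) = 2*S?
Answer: 26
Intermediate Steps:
y(P, G) = 2*G² (y(P, G) = G*(2*G) = 2*G²)
994 - y(-61, 22) = 994 - 2*22² = 994 - 2*484 = 994 - 1*968 = 994 - 968 = 26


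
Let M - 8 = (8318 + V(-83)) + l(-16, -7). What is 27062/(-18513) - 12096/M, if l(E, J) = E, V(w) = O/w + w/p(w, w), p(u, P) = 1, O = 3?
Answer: -18532710770/6320689947 ≈ -2.9321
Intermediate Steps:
V(w) = w + 3/w (V(w) = 3/w + w/1 = 3/w + w*1 = 3/w + w = w + 3/w)
M = 682838/83 (M = 8 + ((8318 + (-83 + 3/(-83))) - 16) = 8 + ((8318 + (-83 + 3*(-1/83))) - 16) = 8 + ((8318 + (-83 - 3/83)) - 16) = 8 + ((8318 - 6892/83) - 16) = 8 + (683502/83 - 16) = 8 + 682174/83 = 682838/83 ≈ 8227.0)
27062/(-18513) - 12096/M = 27062/(-18513) - 12096/682838/83 = 27062*(-1/18513) - 12096*83/682838 = -27062/18513 - 501984/341419 = -18532710770/6320689947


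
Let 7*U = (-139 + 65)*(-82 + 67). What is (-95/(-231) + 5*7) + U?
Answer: 44810/231 ≈ 193.98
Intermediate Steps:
U = 1110/7 (U = ((-139 + 65)*(-82 + 67))/7 = (-74*(-15))/7 = (1/7)*1110 = 1110/7 ≈ 158.57)
(-95/(-231) + 5*7) + U = (-95/(-231) + 5*7) + 1110/7 = (-95*(-1/231) + 35) + 1110/7 = (95/231 + 35) + 1110/7 = 8180/231 + 1110/7 = 44810/231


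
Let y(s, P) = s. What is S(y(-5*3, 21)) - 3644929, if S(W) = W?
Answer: -3644944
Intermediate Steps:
S(y(-5*3, 21)) - 3644929 = -5*3 - 3644929 = -15 - 3644929 = -3644944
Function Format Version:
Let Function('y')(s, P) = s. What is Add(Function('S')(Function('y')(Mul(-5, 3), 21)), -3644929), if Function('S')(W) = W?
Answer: -3644944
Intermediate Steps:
Add(Function('S')(Function('y')(Mul(-5, 3), 21)), -3644929) = Add(Mul(-5, 3), -3644929) = Add(-15, -3644929) = -3644944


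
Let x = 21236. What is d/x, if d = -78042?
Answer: -39021/10618 ≈ -3.6750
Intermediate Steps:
d/x = -78042/21236 = -78042*1/21236 = -39021/10618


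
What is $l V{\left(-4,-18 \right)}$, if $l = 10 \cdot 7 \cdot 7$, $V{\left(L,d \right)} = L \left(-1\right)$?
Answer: $1960$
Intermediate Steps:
$V{\left(L,d \right)} = - L$
$l = 490$ ($l = 70 \cdot 7 = 490$)
$l V{\left(-4,-18 \right)} = 490 \left(\left(-1\right) \left(-4\right)\right) = 490 \cdot 4 = 1960$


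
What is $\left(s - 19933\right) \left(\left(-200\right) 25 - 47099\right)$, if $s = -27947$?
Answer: $2494500120$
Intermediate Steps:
$\left(s - 19933\right) \left(\left(-200\right) 25 - 47099\right) = \left(-27947 - 19933\right) \left(\left(-200\right) 25 - 47099\right) = - 47880 \left(-5000 - 47099\right) = \left(-47880\right) \left(-52099\right) = 2494500120$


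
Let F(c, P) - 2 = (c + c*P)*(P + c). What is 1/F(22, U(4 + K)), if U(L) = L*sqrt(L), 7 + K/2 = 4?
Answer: 155/1072194 + 253*I*sqrt(2)/536097 ≈ 0.00014456 + 0.00066741*I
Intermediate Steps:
K = -6 (K = -14 + 2*4 = -14 + 8 = -6)
U(L) = L**(3/2)
F(c, P) = 2 + (P + c)*(c + P*c) (F(c, P) = 2 + (c + c*P)*(P + c) = 2 + (c + P*c)*(P + c) = 2 + (P + c)*(c + P*c))
1/F(22, U(4 + K)) = 1/(2 + 22**2 + (4 - 6)**(3/2)*22 + (4 - 6)**(3/2)*22**2 + 22*((4 - 6)**(3/2))**2) = 1/(2 + 484 + (-2)**(3/2)*22 + (-2)**(3/2)*484 + 22*((-2)**(3/2))**2) = 1/(2 + 484 - 2*I*sqrt(2)*22 - 2*I*sqrt(2)*484 + 22*(-2*I*sqrt(2))**2) = 1/(2 + 484 - 44*I*sqrt(2) - 968*I*sqrt(2) + 22*(-8)) = 1/(2 + 484 - 44*I*sqrt(2) - 968*I*sqrt(2) - 176) = 1/(310 - 1012*I*sqrt(2))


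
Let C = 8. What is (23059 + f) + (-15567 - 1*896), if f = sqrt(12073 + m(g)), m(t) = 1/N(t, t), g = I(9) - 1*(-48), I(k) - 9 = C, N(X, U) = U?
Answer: 6596 + 3*sqrt(5667610)/65 ≈ 6705.9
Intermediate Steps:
I(k) = 17 (I(k) = 9 + 8 = 17)
g = 65 (g = 17 - 1*(-48) = 17 + 48 = 65)
m(t) = 1/t
f = 3*sqrt(5667610)/65 (f = sqrt(12073 + 1/65) = sqrt(784746/65) = 3*sqrt(5667610)/65 ≈ 109.88)
(23059 + f) + (-15567 - 1*896) = (23059 + 3*sqrt(5667610)/65) + (-15567 - 1*896) = (23059 + 3*sqrt(5667610)/65) + (-15567 - 896) = (23059 + 3*sqrt(5667610)/65) - 16463 = 6596 + 3*sqrt(5667610)/65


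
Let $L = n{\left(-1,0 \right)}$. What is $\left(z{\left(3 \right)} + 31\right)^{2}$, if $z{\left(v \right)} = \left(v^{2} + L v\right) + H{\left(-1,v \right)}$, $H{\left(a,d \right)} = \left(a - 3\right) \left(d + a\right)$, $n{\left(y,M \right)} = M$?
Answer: $1024$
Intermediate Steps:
$L = 0$
$H{\left(a,d \right)} = \left(-3 + a\right) \left(a + d\right)$
$z{\left(v \right)} = 4 + v^{2} - 4 v$ ($z{\left(v \right)} = \left(v^{2} + 0 v\right) - \left(-3 - 1 + 4 v\right) = \left(v^{2} + 0\right) + \left(1 + 3 - 3 v - v\right) = v^{2} - \left(-4 + 4 v\right) = 4 + v^{2} - 4 v$)
$\left(z{\left(3 \right)} + 31\right)^{2} = \left(\left(4 + 3^{2} - 12\right) + 31\right)^{2} = \left(\left(4 + 9 - 12\right) + 31\right)^{2} = \left(1 + 31\right)^{2} = 32^{2} = 1024$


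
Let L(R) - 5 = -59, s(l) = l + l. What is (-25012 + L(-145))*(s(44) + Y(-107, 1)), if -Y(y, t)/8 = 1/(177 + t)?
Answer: -196216648/89 ≈ -2.2047e+6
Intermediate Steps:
s(l) = 2*l
Y(y, t) = -8/(177 + t)
L(R) = -54 (L(R) = 5 - 59 = -54)
(-25012 + L(-145))*(s(44) + Y(-107, 1)) = (-25012 - 54)*(2*44 - 8/(177 + 1)) = -25066*(88 - 8/178) = -25066*(88 - 8*1/178) = -25066*(88 - 4/89) = -25066*7828/89 = -196216648/89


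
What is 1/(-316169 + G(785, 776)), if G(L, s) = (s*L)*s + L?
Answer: 1/472392776 ≈ 2.1169e-9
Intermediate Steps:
G(L, s) = L + L*s² (G(L, s) = (L*s)*s + L = L*s² + L = L + L*s²)
1/(-316169 + G(785, 776)) = 1/(-316169 + 785*(1 + 776²)) = 1/(-316169 + 785*(1 + 602176)) = 1/(-316169 + 785*602177) = 1/(-316169 + 472708945) = 1/472392776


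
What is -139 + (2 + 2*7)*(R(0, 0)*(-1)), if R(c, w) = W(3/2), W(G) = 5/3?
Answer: -497/3 ≈ -165.67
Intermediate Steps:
W(G) = 5/3 (W(G) = 5*(⅓) = 5/3)
R(c, w) = 5/3
-139 + (2 + 2*7)*(R(0, 0)*(-1)) = -139 + (2 + 2*7)*((5/3)*(-1)) = -139 + (2 + 14)*(-5/3) = -139 + 16*(-5/3) = -139 - 80/3 = -497/3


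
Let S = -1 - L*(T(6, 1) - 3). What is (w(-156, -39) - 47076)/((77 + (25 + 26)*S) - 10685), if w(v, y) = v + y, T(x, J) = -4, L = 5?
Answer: 15757/2958 ≈ 5.3269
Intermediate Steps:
S = 34 (S = -1 - 5*(-4 - 3) = -1 - 5*(-7) = -1 - 1*(-35) = -1 + 35 = 34)
(w(-156, -39) - 47076)/((77 + (25 + 26)*S) - 10685) = ((-156 - 39) - 47076)/((77 + (25 + 26)*34) - 10685) = (-195 - 47076)/((77 + 51*34) - 10685) = -47271/((77 + 1734) - 10685) = -47271/(1811 - 10685) = -47271/(-8874) = -47271*(-1/8874) = 15757/2958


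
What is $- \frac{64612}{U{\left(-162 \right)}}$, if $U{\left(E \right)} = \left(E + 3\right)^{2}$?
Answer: $- \frac{64612}{25281} \approx -2.5558$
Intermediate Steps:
$U{\left(E \right)} = \left(3 + E\right)^{2}$
$- \frac{64612}{U{\left(-162 \right)}} = - \frac{64612}{\left(3 - 162\right)^{2}} = - \frac{64612}{\left(-159\right)^{2}} = - \frac{64612}{25281}$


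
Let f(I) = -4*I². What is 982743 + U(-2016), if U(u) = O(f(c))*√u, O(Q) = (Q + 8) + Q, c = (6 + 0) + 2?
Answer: 982743 - 6048*I*√14 ≈ 9.8274e+5 - 22630.0*I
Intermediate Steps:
c = 8 (c = 6 + 2 = 8)
O(Q) = 8 + 2*Q (O(Q) = (8 + Q) + Q = 8 + 2*Q)
U(u) = -504*√u (U(u) = (8 + 2*(-4*8²))*√u = (8 + 2*(-4*64))*√u = (8 + 2*(-256))*√u = (8 - 512)*√u = -504*√u)
982743 + U(-2016) = 982743 - 6048*I*√14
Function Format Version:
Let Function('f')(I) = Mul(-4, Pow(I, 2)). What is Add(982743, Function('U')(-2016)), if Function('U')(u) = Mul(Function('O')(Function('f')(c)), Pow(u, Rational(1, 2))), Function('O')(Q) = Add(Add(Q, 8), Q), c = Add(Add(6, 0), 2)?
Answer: Add(982743, Mul(-6048, I, Pow(14, Rational(1, 2)))) ≈ Add(9.8274e+5, Mul(-22630., I))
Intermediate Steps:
c = 8 (c = Add(6, 2) = 8)
Function('O')(Q) = Add(8, Mul(2, Q)) (Function('O')(Q) = Add(Add(8, Q), Q) = Add(8, Mul(2, Q)))
Function('U')(u) = Mul(-504, Pow(u, Rational(1, 2))) (Function('U')(u) = Mul(Add(8, Mul(2, Mul(-4, Pow(8, 2)))), Pow(u, Rational(1, 2))) = Mul(Add(8, Mul(2, Mul(-4, 64))), Pow(u, Rational(1, 2))) = Mul(Add(8, Mul(2, -256)), Pow(u, Rational(1, 2))) = Mul(Add(8, -512), Pow(u, Rational(1, 2))) = Mul(-504, Pow(u, Rational(1, 2))))
Add(982743, Function('U')(-2016)) = Add(982743, Mul(-504, Pow(-2016, Rational(1, 2)))) = Add(982743, Mul(-504, Mul(12, I, Pow(14, Rational(1, 2))))) = Add(982743, Mul(-6048, I, Pow(14, Rational(1, 2))))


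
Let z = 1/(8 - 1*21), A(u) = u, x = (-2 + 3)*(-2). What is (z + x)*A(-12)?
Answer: 324/13 ≈ 24.923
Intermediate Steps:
x = -2 (x = 1*(-2) = -2)
z = -1/13 (z = 1/(8 - 21) = 1/(-13) = -1/13 ≈ -0.076923)
(z + x)*A(-12) = (-1/13 - 2)*(-12) = -27/13*(-12) = 324/13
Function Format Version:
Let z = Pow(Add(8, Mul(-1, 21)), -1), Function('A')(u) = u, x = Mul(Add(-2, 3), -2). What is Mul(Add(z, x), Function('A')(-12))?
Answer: Rational(324, 13) ≈ 24.923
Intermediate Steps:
x = -2 (x = Mul(1, -2) = -2)
z = Rational(-1, 13) (z = Pow(Add(8, -21), -1) = Pow(-13, -1) = Rational(-1, 13) ≈ -0.076923)
Mul(Add(z, x), Function('A')(-12)) = Mul(Add(Rational(-1, 13), -2), -12) = Mul(Rational(-27, 13), -12) = Rational(324, 13)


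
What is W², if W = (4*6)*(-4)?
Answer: 9216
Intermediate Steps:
W = -96 (W = 24*(-4) = -96)
W² = (-96)² = 9216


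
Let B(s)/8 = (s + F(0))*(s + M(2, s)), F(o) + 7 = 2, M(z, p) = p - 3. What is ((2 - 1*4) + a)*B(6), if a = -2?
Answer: -288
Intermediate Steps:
M(z, p) = -3 + p
F(o) = -5 (F(o) = -7 + 2 = -5)
B(s) = 8*(-5 + s)*(-3 + 2*s) (B(s) = 8*((s - 5)*(s + (-3 + s))) = 8*((-5 + s)*(-3 + 2*s)) = 8*(-5 + s)*(-3 + 2*s))
((2 - 1*4) + a)*B(6) = ((2 - 1*4) - 2)*(120 - 104*6 + 16*6²) = ((2 - 4) - 2)*(120 - 624 + 16*36) = (-2 - 2)*(120 - 624 + 576) = -4*72 = -288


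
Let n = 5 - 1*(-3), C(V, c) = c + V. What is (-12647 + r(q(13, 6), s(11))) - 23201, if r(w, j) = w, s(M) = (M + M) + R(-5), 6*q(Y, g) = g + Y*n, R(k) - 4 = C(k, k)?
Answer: -107489/3 ≈ -35830.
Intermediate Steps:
C(V, c) = V + c
R(k) = 4 + 2*k (R(k) = 4 + (k + k) = 4 + 2*k)
n = 8 (n = 5 + 3 = 8)
q(Y, g) = g/6 + 4*Y/3 (q(Y, g) = (g + Y*8)/6 = (g + 8*Y)/6 = g/6 + 4*Y/3)
s(M) = -6 + 2*M (s(M) = (M + M) + (4 + 2*(-5)) = 2*M + (4 - 10) = 2*M - 6 = -6 + 2*M)
(-12647 + r(q(13, 6), s(11))) - 23201 = (-12647 + ((⅙)*6 + (4/3)*13)) - 23201 = (-12647 + (1 + 52/3)) - 23201 = (-12647 + 55/3) - 23201 = -37886/3 - 23201 = -107489/3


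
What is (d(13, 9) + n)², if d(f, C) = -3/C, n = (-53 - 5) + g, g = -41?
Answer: 88804/9 ≈ 9867.1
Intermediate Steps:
n = -99 (n = (-53 - 5) - 41 = -58 - 41 = -99)
(d(13, 9) + n)² = (-3/9 - 99)² = (-3*⅑ - 99)² = (-⅓ - 99)² = (-298/3)² = 88804/9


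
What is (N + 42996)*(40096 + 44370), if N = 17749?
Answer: 5130887170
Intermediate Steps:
(N + 42996)*(40096 + 44370) = (17749 + 42996)*(40096 + 44370) = 60745*84466 = 5130887170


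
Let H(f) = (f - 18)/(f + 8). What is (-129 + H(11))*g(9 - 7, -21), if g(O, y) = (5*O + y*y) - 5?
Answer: -1096268/19 ≈ -57698.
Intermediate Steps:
g(O, y) = -5 + y² + 5*O (g(O, y) = (5*O + y²) - 5 = (y² + 5*O) - 5 = -5 + y² + 5*O)
H(f) = (-18 + f)/(8 + f)
(-129 + H(11))*g(9 - 7, -21) = (-129 + (-18 + 11)/(8 + 11))*(-5 + (-21)² + 5*(9 - 7)) = (-129 - 7/19)*(-5 + 441 + 5*2) = (-129 + (1/19)*(-7))*(-5 + 441 + 10) = (-129 - 7/19)*446 = -2458/19*446 = -1096268/19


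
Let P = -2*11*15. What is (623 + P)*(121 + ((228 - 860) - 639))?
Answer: -336950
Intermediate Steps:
P = -330 (P = -22*15 = -330)
(623 + P)*(121 + ((228 - 860) - 639)) = (623 - 330)*(121 + ((228 - 860) - 639)) = 293*(121 + (-632 - 639)) = 293*(121 - 1271) = 293*(-1150) = -336950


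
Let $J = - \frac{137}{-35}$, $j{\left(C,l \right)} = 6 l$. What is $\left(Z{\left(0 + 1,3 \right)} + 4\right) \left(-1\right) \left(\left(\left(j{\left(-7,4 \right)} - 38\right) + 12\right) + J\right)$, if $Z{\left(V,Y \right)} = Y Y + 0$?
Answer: $- \frac{871}{35} \approx -24.886$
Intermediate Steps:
$Z{\left(V,Y \right)} = Y^{2}$ ($Z{\left(V,Y \right)} = Y^{2} + 0 = Y^{2}$)
$J = \frac{137}{35}$ ($J = \left(-137\right) \left(- \frac{1}{35}\right) = \frac{137}{35} \approx 3.9143$)
$\left(Z{\left(0 + 1,3 \right)} + 4\right) \left(-1\right) \left(\left(\left(j{\left(-7,4 \right)} - 38\right) + 12\right) + J\right) = \left(3^{2} + 4\right) \left(-1\right) \left(\left(\left(6 \cdot 4 - 38\right) + 12\right) + \frac{137}{35}\right) = \left(9 + 4\right) \left(-1\right) \left(\left(\left(24 - 38\right) + 12\right) + \frac{137}{35}\right) = 13 \left(-1\right) \left(\left(-14 + 12\right) + \frac{137}{35}\right) = - 13 \left(-2 + \frac{137}{35}\right) = \left(-13\right) \frac{67}{35} = - \frac{871}{35}$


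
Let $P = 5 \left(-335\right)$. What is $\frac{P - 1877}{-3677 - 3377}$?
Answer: $\frac{1776}{3527} \approx 0.50354$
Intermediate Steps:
$P = -1675$
$\frac{P - 1877}{-3677 - 3377} = \frac{-1675 - 1877}{-3677 - 3377} = - \frac{3552}{-7054} = \left(-3552\right) \left(- \frac{1}{7054}\right) = \frac{1776}{3527}$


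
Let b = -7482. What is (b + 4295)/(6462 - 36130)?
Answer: 3187/29668 ≈ 0.10742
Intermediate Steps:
(b + 4295)/(6462 - 36130) = (-7482 + 4295)/(6462 - 36130) = -3187/(-29668) = -3187*(-1/29668) = 3187/29668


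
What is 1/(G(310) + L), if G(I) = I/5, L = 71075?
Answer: 1/71137 ≈ 1.4057e-5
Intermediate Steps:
G(I) = I/5 (G(I) = I*(1/5) = I/5)
1/(G(310) + L) = 1/((1/5)*310 + 71075) = 1/(62 + 71075) = 1/71137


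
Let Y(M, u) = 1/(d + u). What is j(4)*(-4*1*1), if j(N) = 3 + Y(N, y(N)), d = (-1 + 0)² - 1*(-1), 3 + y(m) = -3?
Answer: -11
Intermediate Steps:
y(m) = -6 (y(m) = -3 - 3 = -6)
d = 2 (d = (-1)² + 1 = 1 + 1 = 2)
Y(M, u) = 1/(2 + u)
j(N) = 11/4 (j(N) = 3 + 1/(2 - 6) = 3 + 1/(-4) = 3 - ¼ = 11/4)
j(4)*(-4*1*1) = 11*(-4*1*1)/4 = 11*(-4*1)/4 = (11/4)*(-4) = -11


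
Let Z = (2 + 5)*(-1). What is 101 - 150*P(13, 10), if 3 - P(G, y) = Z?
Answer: -1399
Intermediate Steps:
Z = -7 (Z = 7*(-1) = -7)
P(G, y) = 10 (P(G, y) = 3 - 1*(-7) = 3 + 7 = 10)
101 - 150*P(13, 10) = 101 - 150*10 = 101 - 1500 = -1399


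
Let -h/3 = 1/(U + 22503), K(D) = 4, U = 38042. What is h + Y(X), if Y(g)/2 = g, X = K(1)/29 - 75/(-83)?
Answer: 303565409/145731815 ≈ 2.0830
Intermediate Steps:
X = 2507/2407 (X = 4/29 - 75/(-83) = 4*(1/29) - 75*(-1/83) = 4/29 + 75/83 = 2507/2407 ≈ 1.0415)
Y(g) = 2*g
h = -3/60545 (h = -3/(38042 + 22503) = -3/60545 ≈ -4.9550e-5)
h + Y(X) = -3/60545 + 2*(2507/2407) = -3/60545 + 5014/2407 = 303565409/145731815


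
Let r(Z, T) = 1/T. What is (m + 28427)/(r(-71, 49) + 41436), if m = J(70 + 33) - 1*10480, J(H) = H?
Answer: 176890/406073 ≈ 0.43561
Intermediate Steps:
m = -10377 (m = (70 + 33) - 1*10480 = 103 - 10480 = -10377)
(m + 28427)/(r(-71, 49) + 41436) = (-10377 + 28427)/(1/49 + 41436) = 18050/(1/49 + 41436) = 18050/(2030365/49) = 18050*(49/2030365) = 176890/406073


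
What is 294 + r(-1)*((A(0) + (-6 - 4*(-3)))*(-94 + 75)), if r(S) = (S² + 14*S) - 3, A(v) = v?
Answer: 2118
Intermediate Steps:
r(S) = -3 + S² + 14*S
294 + r(-1)*((A(0) + (-6 - 4*(-3)))*(-94 + 75)) = 294 + (-3 + (-1)² + 14*(-1))*((0 + (-6 - 4*(-3)))*(-94 + 75)) = 294 + (-3 + 1 - 14)*((0 + (-6 + 12))*(-19)) = 294 - 16*(0 + 6)*(-19) = 294 - 96*(-19) = 294 - 16*(-114) = 294 + 1824 = 2118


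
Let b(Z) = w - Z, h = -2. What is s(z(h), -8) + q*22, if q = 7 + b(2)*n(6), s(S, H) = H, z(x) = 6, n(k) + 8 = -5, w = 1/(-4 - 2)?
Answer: 2297/3 ≈ 765.67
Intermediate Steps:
w = -⅙ (w = 1/(-6) = -⅙ ≈ -0.16667)
n(k) = -13 (n(k) = -8 - 5 = -13)
b(Z) = -⅙ - Z
q = 211/6 (q = 7 + (-⅙ - 1*2)*(-13) = 7 + (-⅙ - 2)*(-13) = 7 - 13/6*(-13) = 7 + 169/6 = 211/6 ≈ 35.167)
s(z(h), -8) + q*22 = -8 + (211/6)*22 = -8 + 2321/3 = 2297/3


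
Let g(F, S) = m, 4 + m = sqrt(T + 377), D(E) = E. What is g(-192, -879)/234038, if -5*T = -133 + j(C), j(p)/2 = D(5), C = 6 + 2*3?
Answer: -2/117019 + sqrt(2510)/585095 ≈ 6.8536e-5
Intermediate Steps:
C = 12 (C = 6 + 6 = 12)
j(p) = 10 (j(p) = 2*5 = 10)
T = 123/5 (T = -(-133 + 10)/5 = -1/5*(-123) = 123/5 ≈ 24.600)
m = -4 + 2*sqrt(2510)/5 (m = -4 + sqrt(123/5 + 377) = -4 + sqrt(2008/5) = -4 + 2*sqrt(2510)/5 ≈ 16.040)
g(F, S) = -4 + 2*sqrt(2510)/5
g(-192, -879)/234038 = (-4 + 2*sqrt(2510)/5)/234038 = (-4 + 2*sqrt(2510)/5)*(1/234038) = -2/117019 + sqrt(2510)/585095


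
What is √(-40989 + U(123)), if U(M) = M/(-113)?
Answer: 22*I*√1081410/113 ≈ 202.46*I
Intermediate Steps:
U(M) = -M/113 (U(M) = M*(-1/113) = -M/113)
√(-40989 + U(123)) = √(-40989 - 1/113*123) = √(-40989 - 123/113) = √(-4631880/113) = 22*I*√1081410/113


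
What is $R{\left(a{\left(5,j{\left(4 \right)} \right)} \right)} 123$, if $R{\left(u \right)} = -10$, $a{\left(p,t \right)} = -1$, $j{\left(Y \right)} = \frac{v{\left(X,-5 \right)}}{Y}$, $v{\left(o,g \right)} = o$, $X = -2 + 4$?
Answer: $-1230$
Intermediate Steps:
$X = 2$
$j{\left(Y \right)} = \frac{2}{Y}$
$R{\left(a{\left(5,j{\left(4 \right)} \right)} \right)} 123 = \left(-10\right) 123 = -1230$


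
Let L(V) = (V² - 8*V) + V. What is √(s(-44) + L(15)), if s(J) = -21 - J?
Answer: √143 ≈ 11.958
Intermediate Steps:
L(V) = V² - 7*V
√(s(-44) + L(15)) = √((-21 - 1*(-44)) + 15*(-7 + 15)) = √((-21 + 44) + 15*8) = √(23 + 120) = √143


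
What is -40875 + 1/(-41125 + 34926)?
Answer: -253384126/6199 ≈ -40875.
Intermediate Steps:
-40875 + 1/(-41125 + 34926) = -40875 + 1/(-6199) = -40875 - 1/6199 = -253384126/6199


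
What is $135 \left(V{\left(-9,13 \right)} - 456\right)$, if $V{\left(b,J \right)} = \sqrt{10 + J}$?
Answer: $-61560 + 135 \sqrt{23} \approx -60913.0$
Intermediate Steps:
$135 \left(V{\left(-9,13 \right)} - 456\right) = 135 \left(\sqrt{10 + 13} - 456\right) = 135 \left(\sqrt{23} - 456\right) = 135 \left(-456 + \sqrt{23}\right) = -61560 + 135 \sqrt{23}$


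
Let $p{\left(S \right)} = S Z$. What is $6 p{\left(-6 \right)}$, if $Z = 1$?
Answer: $-36$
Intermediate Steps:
$p{\left(S \right)} = S$ ($p{\left(S \right)} = S 1 = S$)
$6 p{\left(-6 \right)} = 6 \left(-6\right) = -36$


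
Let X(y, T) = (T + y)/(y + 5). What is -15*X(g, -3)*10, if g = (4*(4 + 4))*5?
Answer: -1570/11 ≈ -142.73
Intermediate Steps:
g = 160 (g = (4*8)*5 = 32*5 = 160)
X(y, T) = (T + y)/(5 + y)
-15*X(g, -3)*10 = -15*(-3 + 160)/(5 + 160)*10 = -15*157/165*10 = -157/11*10 = -1570/11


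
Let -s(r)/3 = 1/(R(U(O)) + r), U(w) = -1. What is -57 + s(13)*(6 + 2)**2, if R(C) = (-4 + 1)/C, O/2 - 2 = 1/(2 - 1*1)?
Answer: -69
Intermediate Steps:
O = 6 (O = 4 + 2/(2 - 1*1) = 4 + 2/(2 - 1) = 4 + 2/1 = 4 + 2*1 = 4 + 2 = 6)
R(C) = -3/C
s(r) = -3/(3 + r) (s(r) = -3/(-3/(-1) + r) = -3/(-3*(-1) + r) = -3/(3 + r))
-57 + s(13)*(6 + 2)**2 = -57 + (-3/(3 + 13))*(6 + 2)**2 = -57 - 3/16*8**2 = -57 - 3*1/16*64 = -57 - 3/16*64 = -57 - 12 = -69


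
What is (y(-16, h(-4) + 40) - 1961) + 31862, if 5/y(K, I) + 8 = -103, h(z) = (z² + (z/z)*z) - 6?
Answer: 3319006/111 ≈ 29901.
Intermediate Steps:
h(z) = -6 + z + z² (h(z) = (z² + 1*z) - 6 = (z² + z) - 6 = (z + z²) - 6 = -6 + z + z²)
y(K, I) = -5/111 (y(K, I) = 5/(-8 - 103) = 5/(-111) = 5*(-1/111) = -5/111)
(y(-16, h(-4) + 40) - 1961) + 31862 = (-5/111 - 1961) + 31862 = -217676/111 + 31862 = 3319006/111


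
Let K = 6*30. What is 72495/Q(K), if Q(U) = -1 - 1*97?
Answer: -72495/98 ≈ -739.75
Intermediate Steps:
K = 180
Q(U) = -98 (Q(U) = -1 - 97 = -98)
72495/Q(K) = 72495/(-98) = 72495*(-1/98) = -72495/98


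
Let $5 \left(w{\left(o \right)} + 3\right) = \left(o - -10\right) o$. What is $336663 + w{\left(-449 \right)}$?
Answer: $\frac{1880411}{5} \approx 3.7608 \cdot 10^{5}$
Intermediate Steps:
$w{\left(o \right)} = -3 + \frac{o \left(10 + o\right)}{5}$ ($w{\left(o \right)} = -3 + \frac{\left(o - -10\right) o}{5} = -3 + \frac{\left(o + 10\right) o}{5} = -3 + \frac{\left(10 + o\right) o}{5} = -3 + \frac{o \left(10 + o\right)}{5}$)
$336663 + w{\left(-449 \right)} = 336663 + \left(-3 + 2 \left(-449\right) + \frac{\left(-449\right)^{2}}{5}\right) = 336663 - - \frac{197096}{5} = 336663 + \frac{197096}{5} = \frac{1880411}{5}$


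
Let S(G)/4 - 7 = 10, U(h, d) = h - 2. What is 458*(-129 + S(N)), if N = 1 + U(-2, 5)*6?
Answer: -27938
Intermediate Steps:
U(h, d) = -2 + h
N = -23 (N = 1 + (-2 - 2)*6 = 1 - 4*6 = 1 - 24 = -23)
S(G) = 68 (S(G) = 28 + 4*10 = 28 + 40 = 68)
458*(-129 + S(N)) = 458*(-129 + 68) = 458*(-61) = -27938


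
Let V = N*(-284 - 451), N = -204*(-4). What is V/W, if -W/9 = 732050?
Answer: 6664/73205 ≈ 0.091032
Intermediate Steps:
W = -6588450 (W = -9*732050 = -6588450)
N = 816
V = -599760 (V = 816*(-284 - 451) = 816*(-735) = -599760)
V/W = -599760/(-6588450) = -599760*(-1/6588450) = 6664/73205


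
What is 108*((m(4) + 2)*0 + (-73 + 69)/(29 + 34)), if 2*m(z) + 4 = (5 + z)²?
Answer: -48/7 ≈ -6.8571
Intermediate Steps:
m(z) = -2 + (5 + z)²/2
108*((m(4) + 2)*0 + (-73 + 69)/(29 + 34)) = 108*(((-2 + (5 + 4)²/2) + 2)*0 + (-73 + 69)/(29 + 34)) = 108*(((-2 + (½)*9²) + 2)*0 - 4/63) = 108*(((-2 + (½)*81) + 2)*0 - 4*1/63) = 108*(((-2 + 81/2) + 2)*0 - 4/63) = 108*((77/2 + 2)*0 - 4/63) = 108*((81/2)*0 - 4/63) = 108*(0 - 4/63) = 108*(-4/63) = -48/7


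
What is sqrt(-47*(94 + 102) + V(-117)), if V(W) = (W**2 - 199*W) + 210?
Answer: sqrt(27970) ≈ 167.24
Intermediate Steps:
V(W) = 210 + W**2 - 199*W
sqrt(-47*(94 + 102) + V(-117)) = sqrt(-47*(94 + 102) + (210 + (-117)**2 - 199*(-117))) = sqrt(-47*196 + (210 + 13689 + 23283)) = sqrt(-9212 + 37182) = sqrt(27970)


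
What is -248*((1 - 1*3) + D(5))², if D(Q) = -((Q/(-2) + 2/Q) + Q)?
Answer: -148862/25 ≈ -5954.5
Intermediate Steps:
D(Q) = -2/Q - Q/2 (D(Q) = -((Q*(-½) + 2/Q) + Q) = -((-Q/2 + 2/Q) + Q) = -((2/Q - Q/2) + Q) = -(Q/2 + 2/Q) = -2/Q - Q/2)
-248*((1 - 1*3) + D(5))² = -248*((1 - 1*3) + (-2/5 - ½*5))² = -248*((1 - 3) + (-2*⅕ - 5/2))² = -248*(-2 + (-⅖ - 5/2))² = -248*(-2 - 29/10)² = -248*(-49/10)² = -248*2401/100 = -148862/25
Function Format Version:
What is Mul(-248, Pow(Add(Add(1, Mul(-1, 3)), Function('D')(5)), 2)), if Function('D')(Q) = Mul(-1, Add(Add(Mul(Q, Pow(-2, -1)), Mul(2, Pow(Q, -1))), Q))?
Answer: Rational(-148862, 25) ≈ -5954.5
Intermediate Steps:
Function('D')(Q) = Add(Mul(-2, Pow(Q, -1)), Mul(Rational(-1, 2), Q)) (Function('D')(Q) = Mul(-1, Add(Add(Mul(Q, Rational(-1, 2)), Mul(2, Pow(Q, -1))), Q)) = Mul(-1, Add(Add(Mul(Rational(-1, 2), Q), Mul(2, Pow(Q, -1))), Q)) = Mul(-1, Add(Add(Mul(2, Pow(Q, -1)), Mul(Rational(-1, 2), Q)), Q)) = Mul(-1, Add(Mul(Rational(1, 2), Q), Mul(2, Pow(Q, -1)))) = Add(Mul(-2, Pow(Q, -1)), Mul(Rational(-1, 2), Q)))
Mul(-248, Pow(Add(Add(1, Mul(-1, 3)), Function('D')(5)), 2)) = Mul(-248, Pow(Add(Add(1, Mul(-1, 3)), Add(Mul(-2, Pow(5, -1)), Mul(Rational(-1, 2), 5))), 2)) = Mul(-248, Pow(Add(Add(1, -3), Add(Mul(-2, Rational(1, 5)), Rational(-5, 2))), 2)) = Mul(-248, Pow(Add(-2, Add(Rational(-2, 5), Rational(-5, 2))), 2)) = Mul(-248, Pow(Add(-2, Rational(-29, 10)), 2)) = Mul(-248, Pow(Rational(-49, 10), 2)) = Mul(-248, Rational(2401, 100)) = Rational(-148862, 25)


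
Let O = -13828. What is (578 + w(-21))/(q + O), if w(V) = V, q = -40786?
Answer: -557/54614 ≈ -0.010199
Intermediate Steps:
(578 + w(-21))/(q + O) = (578 - 21)/(-40786 - 13828) = 557/(-54614) = 557*(-1/54614) = -557/54614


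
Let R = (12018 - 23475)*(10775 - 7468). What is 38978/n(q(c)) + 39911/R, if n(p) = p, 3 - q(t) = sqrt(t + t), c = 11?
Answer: -4430430874109/492547887 - 38978*sqrt(22)/13 ≈ -23058.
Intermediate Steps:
R = -37888299 (R = -11457*3307 = -37888299)
q(t) = 3 - sqrt(2)*sqrt(t) (q(t) = 3 - sqrt(t + t) = 3 - sqrt(2*t) = 3 - sqrt(2)*sqrt(t))
38978/n(q(c)) + 39911/R = 38978/(3 - sqrt(2)*sqrt(11)) + 39911/(-37888299) = 38978/(3 - sqrt(22)) + 39911*(-1/37888299) = 38978/(3 - sqrt(22)) - 39911/37888299 = -39911/37888299 + 38978/(3 - sqrt(22))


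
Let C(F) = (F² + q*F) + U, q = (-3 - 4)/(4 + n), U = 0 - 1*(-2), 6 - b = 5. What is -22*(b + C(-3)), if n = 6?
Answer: -1551/5 ≈ -310.20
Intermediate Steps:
b = 1 (b = 6 - 1*5 = 6 - 5 = 1)
U = 2 (U = 0 + 2 = 2)
q = -7/10 (q = (-3 - 4)/(4 + 6) = -7/10 ≈ -0.70000)
C(F) = 2 + F² - 7*F/10 (C(F) = (F² - 7*F/10) + 2 = 2 + F² - 7*F/10)
-22*(b + C(-3)) = -22*(1 + (2 + (-3)² - 7/10*(-3))) = -22*(1 + (2 + 9 + 21/10)) = -22*(1 + 131/10) = -22*141/10 = -1551/5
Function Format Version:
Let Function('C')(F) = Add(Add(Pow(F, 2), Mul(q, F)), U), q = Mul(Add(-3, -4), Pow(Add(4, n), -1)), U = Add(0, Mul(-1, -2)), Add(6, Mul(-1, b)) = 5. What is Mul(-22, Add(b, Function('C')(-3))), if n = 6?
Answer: Rational(-1551, 5) ≈ -310.20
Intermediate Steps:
b = 1 (b = Add(6, Mul(-1, 5)) = Add(6, -5) = 1)
U = 2 (U = Add(0, 2) = 2)
q = Rational(-7, 10) (q = Mul(Add(-3, -4), Pow(Add(4, 6), -1)) = Mul(-7, Pow(10, -1)) = Mul(-7, Rational(1, 10)) = Rational(-7, 10) ≈ -0.70000)
Function('C')(F) = Add(2, Pow(F, 2), Mul(Rational(-7, 10), F)) (Function('C')(F) = Add(Add(Pow(F, 2), Mul(Rational(-7, 10), F)), 2) = Add(2, Pow(F, 2), Mul(Rational(-7, 10), F)))
Mul(-22, Add(b, Function('C')(-3))) = Mul(-22, Add(1, Add(2, Pow(-3, 2), Mul(Rational(-7, 10), -3)))) = Mul(-22, Add(1, Add(2, 9, Rational(21, 10)))) = Mul(-22, Add(1, Rational(131, 10))) = Mul(-22, Rational(141, 10)) = Rational(-1551, 5)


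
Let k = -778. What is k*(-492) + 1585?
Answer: 384361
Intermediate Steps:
k*(-492) + 1585 = -778*(-492) + 1585 = 382776 + 1585 = 384361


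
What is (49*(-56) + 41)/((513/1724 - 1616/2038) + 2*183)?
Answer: -4748511468/642102451 ≈ -7.3953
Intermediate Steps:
(49*(-56) + 41)/((513/1724 - 1616/2038) + 2*183) = (-2744 + 41)/((513*(1/1724) - 1616*1/2038) + 366) = -2703/((513/1724 - 808/1019) + 366) = -2703/(-870245/1756756 + 366) = -2703/642102451/1756756 = -2703*1756756/642102451 = -4748511468/642102451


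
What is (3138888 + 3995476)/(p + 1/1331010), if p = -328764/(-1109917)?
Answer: 10539671748164705880/437589281557 ≈ 2.4086e+7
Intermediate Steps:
p = 328764/1109917 (p = -328764*(-1/1109917) = 328764/1109917 ≈ 0.29621)
(3138888 + 3995476)/(p + 1/1331010) = (3138888 + 3995476)/(328764/1109917 + 1/1331010) = 7134364/(328764/1109917 + 1/1331010) = 7134364/(437589281557/1477310626170) = 7134364*(1477310626170/437589281557) = 10539671748164705880/437589281557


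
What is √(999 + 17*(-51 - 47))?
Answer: I*√667 ≈ 25.826*I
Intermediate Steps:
√(999 + 17*(-51 - 47)) = √(999 + 17*(-98)) = √(999 - 1666) = √(-667) = I*√667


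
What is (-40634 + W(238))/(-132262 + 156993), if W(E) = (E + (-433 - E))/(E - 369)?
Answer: -5322621/3239761 ≈ -1.6429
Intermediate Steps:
W(E) = -433/(-369 + E)
(-40634 + W(238))/(-132262 + 156993) = (-40634 - 433/(-369 + 238))/(-132262 + 156993) = (-40634 - 433/(-131))/24731 = (-40634 - 433*(-1/131))*(1/24731) = (-40634 + 433/131)*(1/24731) = -5322621/131*1/24731 = -5322621/3239761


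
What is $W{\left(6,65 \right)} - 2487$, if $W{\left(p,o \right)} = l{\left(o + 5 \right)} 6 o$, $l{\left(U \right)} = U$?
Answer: $24813$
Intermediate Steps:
$W{\left(p,o \right)} = o \left(30 + 6 o\right)$ ($W{\left(p,o \right)} = \left(o + 5\right) 6 o = \left(5 + o\right) 6 o = \left(30 + 6 o\right) o = o \left(30 + 6 o\right)$)
$W{\left(6,65 \right)} - 2487 = 6 \cdot 65 \left(5 + 65\right) - 2487 = 6 \cdot 65 \cdot 70 - 2487 = 27300 - 2487 = 24813$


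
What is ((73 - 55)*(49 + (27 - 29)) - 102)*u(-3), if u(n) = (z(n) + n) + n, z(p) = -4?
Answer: -7440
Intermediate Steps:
u(n) = -4 + 2*n (u(n) = (-4 + n) + n = -4 + 2*n)
((73 - 55)*(49 + (27 - 29)) - 102)*u(-3) = ((73 - 55)*(49 + (27 - 29)) - 102)*(-4 + 2*(-3)) = (18*(49 - 2) - 102)*(-4 - 6) = (18*47 - 102)*(-10) = (846 - 102)*(-10) = 744*(-10) = -7440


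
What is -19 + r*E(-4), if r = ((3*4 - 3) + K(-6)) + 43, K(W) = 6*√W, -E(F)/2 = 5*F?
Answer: 2061 + 240*I*√6 ≈ 2061.0 + 587.88*I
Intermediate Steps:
E(F) = -10*F
r = 52 + 6*I*√6 (r = ((3*4 - 3) + 6*√(-6)) + 43 = ((12 - 3) + 6*(I*√6)) + 43 = (9 + 6*I*√6) + 43 = 52 + 6*I*√6 ≈ 52.0 + 14.697*I)
-19 + r*E(-4) = -19 + (52 + 6*I*√6)*(-10*(-4)) = -19 + (52 + 6*I*√6)*40 = -19 + (2080 + 240*I*√6) = 2061 + 240*I*√6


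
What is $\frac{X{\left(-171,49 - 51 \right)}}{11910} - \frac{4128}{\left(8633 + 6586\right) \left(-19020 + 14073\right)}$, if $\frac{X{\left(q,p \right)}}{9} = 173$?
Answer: $\frac{13030354709}{99631640070} \approx 0.13079$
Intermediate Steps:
$X{\left(q,p \right)} = 1557$ ($X{\left(q,p \right)} = 9 \cdot 173 = 1557$)
$\frac{X{\left(-171,49 - 51 \right)}}{11910} - \frac{4128}{\left(8633 + 6586\right) \left(-19020 + 14073\right)} = \frac{1557}{11910} - \frac{4128}{\left(8633 + 6586\right) \left(-19020 + 14073\right)} = 1557 \cdot \frac{1}{11910} - \frac{4128}{15219 \left(-4947\right)} = \frac{519}{3970} - \frac{4128}{-75288393} = \frac{519}{3970} - - \frac{1376}{25096131} = \frac{519}{3970} + \frac{1376}{25096131} = \frac{13030354709}{99631640070}$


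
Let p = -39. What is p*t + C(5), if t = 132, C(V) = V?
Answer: -5143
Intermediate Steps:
p*t + C(5) = -39*132 + 5 = -5148 + 5 = -5143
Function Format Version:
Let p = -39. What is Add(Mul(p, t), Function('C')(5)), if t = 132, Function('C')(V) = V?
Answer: -5143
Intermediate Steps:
Add(Mul(p, t), Function('C')(5)) = Add(Mul(-39, 132), 5) = Add(-5148, 5) = -5143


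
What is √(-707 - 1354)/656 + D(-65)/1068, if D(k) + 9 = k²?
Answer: 1054/267 + 3*I*√229/656 ≈ 3.9476 + 0.069205*I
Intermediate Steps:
D(k) = -9 + k²
√(-707 - 1354)/656 + D(-65)/1068 = √(-707 - 1354)/656 + (-9 + (-65)²)/1068 = √(-2061)*(1/656) + (-9 + 4225)*(1/1068) = (3*I*√229)*(1/656) + 4216*(1/1068) = 3*I*√229/656 + 1054/267 = 1054/267 + 3*I*√229/656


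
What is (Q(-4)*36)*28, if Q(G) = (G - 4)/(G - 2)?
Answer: 1344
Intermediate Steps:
Q(G) = (-4 + G)/(-2 + G)
(Q(-4)*36)*28 = (((-4 - 4)/(-2 - 4))*36)*28 = ((-8/(-6))*36)*28 = (-1/6*(-8)*36)*28 = ((4/3)*36)*28 = 48*28 = 1344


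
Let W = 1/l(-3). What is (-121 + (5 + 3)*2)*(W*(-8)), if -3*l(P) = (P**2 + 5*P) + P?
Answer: 280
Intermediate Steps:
l(P) = -2*P - P**2/3 (l(P) = -((P**2 + 5*P) + P)/3 = -(P**2 + 6*P)/3 = -2*P - P**2/3)
W = 1/3 (W = 1/(-1/3*(-3)*(6 - 3)) = 1/(-1/3*(-3)*3) = 1/3 ≈ 0.33333)
(-121 + (5 + 3)*2)*(W*(-8)) = (-121 + (5 + 3)*2)*((1/3)*(-8)) = (-121 + 8*2)*(-8/3) = (-121 + 16)*(-8/3) = -105*(-8/3) = 280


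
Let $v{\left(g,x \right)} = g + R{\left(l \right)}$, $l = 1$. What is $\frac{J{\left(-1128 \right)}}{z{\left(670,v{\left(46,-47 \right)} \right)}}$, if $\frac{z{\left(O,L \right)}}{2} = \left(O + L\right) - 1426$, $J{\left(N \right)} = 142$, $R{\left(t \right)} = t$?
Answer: $- \frac{71}{709} \approx -0.10014$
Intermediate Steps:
$v{\left(g,x \right)} = 1 + g$ ($v{\left(g,x \right)} = g + 1 = 1 + g$)
$z{\left(O,L \right)} = -2852 + 2 L + 2 O$ ($z{\left(O,L \right)} = 2 \left(\left(O + L\right) - 1426\right) = 2 \left(\left(L + O\right) - 1426\right) = 2 \left(-1426 + L + O\right) = -2852 + 2 L + 2 O$)
$\frac{J{\left(-1128 \right)}}{z{\left(670,v{\left(46,-47 \right)} \right)}} = \frac{142}{-2852 + 2 \left(1 + 46\right) + 2 \cdot 670} = \frac{142}{-2852 + 2 \cdot 47 + 1340} = \frac{142}{-2852 + 94 + 1340} = \frac{142}{-1418} = 142 \left(- \frac{1}{1418}\right) = - \frac{71}{709}$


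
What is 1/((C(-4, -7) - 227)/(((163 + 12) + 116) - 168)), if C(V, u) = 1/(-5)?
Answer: -615/1136 ≈ -0.54137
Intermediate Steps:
C(V, u) = -1/5
1/((C(-4, -7) - 227)/(((163 + 12) + 116) - 168)) = 1/((-1/5 - 227)/(((163 + 12) + 116) - 168)) = 1/(-1136/(5*((175 + 116) - 168))) = 1/(-1136/(5*(291 - 168))) = 1/(-1136/5/123) = 1/(-1136/5*1/123) = 1/(-1136/615) = -615/1136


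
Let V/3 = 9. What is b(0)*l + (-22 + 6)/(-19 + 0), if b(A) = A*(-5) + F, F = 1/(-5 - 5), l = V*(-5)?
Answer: 545/38 ≈ 14.342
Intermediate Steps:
V = 27 (V = 3*9 = 27)
l = -135 (l = 27*(-5) = -135)
F = -⅒ (F = 1/(-10) = -⅒ ≈ -0.10000)
b(A) = -⅒ - 5*A (b(A) = A*(-5) - ⅒ = -5*A - ⅒ = -⅒ - 5*A)
b(0)*l + (-22 + 6)/(-19 + 0) = (-⅒ - 5*0)*(-135) + (-22 + 6)/(-19 + 0) = (-⅒ + 0)*(-135) - 16/(-19) = -⅒*(-135) - 16*(-1/19) = 27/2 + 16/19 = 545/38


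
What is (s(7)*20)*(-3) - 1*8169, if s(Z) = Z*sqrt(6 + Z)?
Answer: -8169 - 420*sqrt(13) ≈ -9683.3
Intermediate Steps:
(s(7)*20)*(-3) - 1*8169 = ((7*sqrt(6 + 7))*20)*(-3) - 1*8169 = ((7*sqrt(13))*20)*(-3) - 8169 = (140*sqrt(13))*(-3) - 8169 = -420*sqrt(13) - 8169 = -8169 - 420*sqrt(13)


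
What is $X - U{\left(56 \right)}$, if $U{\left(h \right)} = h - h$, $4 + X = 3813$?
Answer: $3809$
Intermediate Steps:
$X = 3809$ ($X = -4 + 3813 = 3809$)
$U{\left(h \right)} = 0$
$X - U{\left(56 \right)} = 3809 - 0 = 3809 + 0 = 3809$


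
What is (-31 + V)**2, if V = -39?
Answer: 4900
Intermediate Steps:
(-31 + V)**2 = (-31 - 39)**2 = (-70)**2 = 4900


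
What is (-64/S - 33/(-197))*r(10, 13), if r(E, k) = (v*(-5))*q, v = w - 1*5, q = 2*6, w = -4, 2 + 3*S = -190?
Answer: 124200/197 ≈ 630.46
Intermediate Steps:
S = -64 (S = -⅔ + (⅓)*(-190) = -⅔ - 190/3 = -64)
q = 12
v = -9 (v = -4 - 1*5 = -4 - 5 = -9)
r(E, k) = 540 (r(E, k) = -9*(-5)*12 = 45*12 = 540)
(-64/S - 33/(-197))*r(10, 13) = (-64/(-64) - 33/(-197))*540 = (-64*(-1/64) - 33*(-1/197))*540 = (1 + 33/197)*540 = (230/197)*540 = 124200/197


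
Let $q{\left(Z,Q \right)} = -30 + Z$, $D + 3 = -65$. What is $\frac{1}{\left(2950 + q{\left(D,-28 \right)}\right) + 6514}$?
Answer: $\frac{1}{9366} \approx 0.00010677$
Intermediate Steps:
$D = -68$ ($D = -3 - 65 = -68$)
$\frac{1}{\left(2950 + q{\left(D,-28 \right)}\right) + 6514} = \frac{1}{\left(2950 - 98\right) + 6514} = \frac{1}{2852 + 6514} = \frac{1}{9366}$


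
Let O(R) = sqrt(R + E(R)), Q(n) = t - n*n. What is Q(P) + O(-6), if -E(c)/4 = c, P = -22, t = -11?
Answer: -495 + 3*sqrt(2) ≈ -490.76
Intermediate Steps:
Q(n) = -11 - n**2 (Q(n) = -11 - n*n = -11 - n**2)
E(c) = -4*c
O(R) = sqrt(3)*sqrt(-R) (O(R) = sqrt(R - 4*R) = sqrt(-3*R) = sqrt(3)*sqrt(-R))
Q(P) + O(-6) = (-11 - 1*(-22)**2) + sqrt(3)*sqrt(-1*(-6)) = (-11 - 1*484) + sqrt(3)*sqrt(6) = (-11 - 484) + 3*sqrt(2) = -495 + 3*sqrt(2)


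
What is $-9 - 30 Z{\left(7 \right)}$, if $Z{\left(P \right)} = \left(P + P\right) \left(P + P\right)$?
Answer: $-5889$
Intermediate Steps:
$Z{\left(P \right)} = 4 P^{2}$ ($Z{\left(P \right)} = 2 P 2 P = 4 P^{2}$)
$-9 - 30 Z{\left(7 \right)} = -9 - 30 \cdot 4 \cdot 7^{2} = -9 - 30 \cdot 4 \cdot 49 = -9 - 5880 = -5889$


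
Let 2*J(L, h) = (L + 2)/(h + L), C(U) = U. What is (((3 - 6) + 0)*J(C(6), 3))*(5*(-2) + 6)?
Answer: 16/3 ≈ 5.3333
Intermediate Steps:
J(L, h) = (2 + L)/(2*(L + h)) (J(L, h) = ((L + 2)/(h + L))/2 = ((2 + L)/(L + h))/2 = (2 + L)/(2*(L + h)))
(((3 - 6) + 0)*J(C(6), 3))*(5*(-2) + 6) = (((3 - 6) + 0)*((1 + (½)*6)/(6 + 3)))*(5*(-2) + 6) = ((-3 + 0)*((1 + 3)/9))*(-10 + 6) = -4/3*(-4) = 16/3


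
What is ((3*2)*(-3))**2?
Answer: 324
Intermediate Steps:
((3*2)*(-3))**2 = (6*(-3))**2 = (-18)**2 = 324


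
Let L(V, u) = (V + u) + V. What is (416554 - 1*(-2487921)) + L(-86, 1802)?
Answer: 2906105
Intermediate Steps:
L(V, u) = u + 2*V
(416554 - 1*(-2487921)) + L(-86, 1802) = (416554 - 1*(-2487921)) + (1802 + 2*(-86)) = (416554 + 2487921) + (1802 - 172) = 2904475 + 1630 = 2906105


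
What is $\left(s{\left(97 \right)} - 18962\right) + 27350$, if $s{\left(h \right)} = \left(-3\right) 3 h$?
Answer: $7515$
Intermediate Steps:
$s{\left(h \right)} = - 9 h$
$\left(s{\left(97 \right)} - 18962\right) + 27350 = \left(\left(-9\right) 97 - 18962\right) + 27350 = \left(-873 - 18962\right) + 27350 = -19835 + 27350 = 7515$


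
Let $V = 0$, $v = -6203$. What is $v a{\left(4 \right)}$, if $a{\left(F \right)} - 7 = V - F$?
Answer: $-18609$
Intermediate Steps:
$a{\left(F \right)} = 7 - F$ ($a{\left(F \right)} = 7 + \left(0 - F\right) = 7 - F$)
$v a{\left(4 \right)} = - 6203 \left(7 - 4\right) = \left(-6203\right) 3 = -18609$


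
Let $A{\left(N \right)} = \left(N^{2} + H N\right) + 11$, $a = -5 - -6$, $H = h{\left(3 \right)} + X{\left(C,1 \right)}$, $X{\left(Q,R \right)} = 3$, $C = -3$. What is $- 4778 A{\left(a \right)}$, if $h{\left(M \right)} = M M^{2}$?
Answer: $-200676$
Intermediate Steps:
$h{\left(M \right)} = M^{3}$
$H = 30$ ($H = 3^{3} + 3 = 27 + 3 = 30$)
$a = 1$ ($a = -5 + 6 = 1$)
$A{\left(N \right)} = 11 + N^{2} + 30 N$ ($A{\left(N \right)} = \left(N^{2} + 30 N\right) + 11 = 11 + N^{2} + 30 N$)
$- 4778 A{\left(a \right)} = - 4778 \left(11 + 1^{2} + 30 \cdot 1\right) = - 4778 \left(11 + 1 + 30\right) = \left(-4778\right) 42 = -200676$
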